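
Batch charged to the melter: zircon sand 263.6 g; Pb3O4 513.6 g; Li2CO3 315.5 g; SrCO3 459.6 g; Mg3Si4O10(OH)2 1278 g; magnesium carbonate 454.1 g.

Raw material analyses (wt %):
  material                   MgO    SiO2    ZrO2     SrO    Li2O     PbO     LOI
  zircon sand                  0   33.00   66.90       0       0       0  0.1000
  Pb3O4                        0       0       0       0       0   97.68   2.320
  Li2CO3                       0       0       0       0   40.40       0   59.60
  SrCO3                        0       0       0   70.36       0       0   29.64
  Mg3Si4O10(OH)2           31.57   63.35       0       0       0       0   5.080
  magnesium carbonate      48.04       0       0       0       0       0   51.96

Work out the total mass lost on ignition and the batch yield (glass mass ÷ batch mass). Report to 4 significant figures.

The intermediate values are displayed rounded off to 4 significant figures within the worked lines; all arithmetic maintains full precision from start to finish; each reported figure takes just one rounding. Derived quantities are re-derived in full precision (ignition loss, yield, totals, six oxide percentages, glass mass) using the weight values on 2647 g of glass, precisely as stated by the problem or answer text.
Material-by-material LOI:
  zircon sand: 263.6 × 0.001000 = 0.2636 g
  Pb3O4: 513.6 × 0.02320 = 11.92 g
  Li2CO3: 315.5 × 0.5960 = 188.0 g
  SrCO3: 459.6 × 0.2964 = 136.2 g
  Mg3Si4O10(OH)2: 1278 × 0.05080 = 64.92 g
  magnesium carbonate: 454.1 × 0.5196 = 236.0 g
Total LOI = 637.3 g
Glass = batch − LOI = 3284 − 637.3 = 2647 g

LOI loss = 637.3 g; glass = 2647 g; yield = 80.60%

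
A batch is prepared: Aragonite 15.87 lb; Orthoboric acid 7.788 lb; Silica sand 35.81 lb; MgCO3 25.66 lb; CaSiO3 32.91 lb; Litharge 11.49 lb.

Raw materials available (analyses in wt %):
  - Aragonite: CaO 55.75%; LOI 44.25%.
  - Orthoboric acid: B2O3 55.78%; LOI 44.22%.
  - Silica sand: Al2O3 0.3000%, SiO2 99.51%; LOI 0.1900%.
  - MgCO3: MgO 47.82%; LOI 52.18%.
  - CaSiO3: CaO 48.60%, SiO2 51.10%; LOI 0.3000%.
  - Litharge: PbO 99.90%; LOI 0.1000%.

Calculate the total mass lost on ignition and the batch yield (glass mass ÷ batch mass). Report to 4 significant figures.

LOI loss = 24.03 lb; glass = 105.5 lb; yield = 81.44%

In-progress results are displayed, with 4-significant-digit rounding, on the page. The working math maintains full precision in all steps. Every reported value takes exactly one rounding — all derived quantities (the totals, LOI, glass mass, six oxide percentages, the yield) are re-derived in full float precision from the weighed amounts at 105.5 lb of glass, as set out in the question or the answer.
Ignition loss by material:
  Aragonite: 15.87 × 0.4425 = 7.022 lb
  Orthoboric acid: 7.788 × 0.4422 = 3.444 lb
  Silica sand: 35.81 × 0.001900 = 0.06804 lb
  MgCO3: 25.66 × 0.5218 = 13.39 lb
  CaSiO3: 32.91 × 0.003000 = 0.09873 lb
  Litharge: 11.49 × 0.001000 = 0.01149 lb
Total LOI = 24.03 lb
Glass = batch − LOI = 129.5 − 24.03 = 105.5 lb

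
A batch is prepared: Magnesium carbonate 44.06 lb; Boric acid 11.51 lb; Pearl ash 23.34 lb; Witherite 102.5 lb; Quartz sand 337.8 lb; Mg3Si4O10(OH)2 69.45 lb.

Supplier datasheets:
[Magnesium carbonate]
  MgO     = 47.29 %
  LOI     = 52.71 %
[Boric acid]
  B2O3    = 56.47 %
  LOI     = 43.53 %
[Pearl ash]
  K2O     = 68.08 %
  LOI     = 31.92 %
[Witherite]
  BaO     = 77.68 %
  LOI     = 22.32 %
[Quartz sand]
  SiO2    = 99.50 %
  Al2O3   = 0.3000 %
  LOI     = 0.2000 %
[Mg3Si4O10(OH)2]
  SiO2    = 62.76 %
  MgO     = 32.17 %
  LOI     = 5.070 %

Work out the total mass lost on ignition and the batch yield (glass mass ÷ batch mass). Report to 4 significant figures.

LOI loss = 62.76 lb; glass = 525.9 lb; yield = 89.34%

All arithmetic maintains full float precision in all steps. Mid-chain values are printed rounded off to 4 significant digits as written; each reported value takes a single rounding. The derived quantities (glass mass, the yield, LOI, the totals, the six compositions) are computed at exact precision from the batch weights at 525.9 lb of glass as set out in either problem or answer.
Material-by-material LOI:
  Magnesium carbonate: 44.06 × 0.5271 = 23.22 lb
  Boric acid: 11.51 × 0.4353 = 5.010 lb
  Pearl ash: 23.34 × 0.3192 = 7.450 lb
  Witherite: 102.5 × 0.2232 = 22.88 lb
  Quartz sand: 337.8 × 0.002000 = 0.6756 lb
  Mg3Si4O10(OH)2: 69.45 × 0.05070 = 3.521 lb
Total LOI = 62.76 lb
Glass = batch − LOI = 588.7 − 62.76 = 525.9 lb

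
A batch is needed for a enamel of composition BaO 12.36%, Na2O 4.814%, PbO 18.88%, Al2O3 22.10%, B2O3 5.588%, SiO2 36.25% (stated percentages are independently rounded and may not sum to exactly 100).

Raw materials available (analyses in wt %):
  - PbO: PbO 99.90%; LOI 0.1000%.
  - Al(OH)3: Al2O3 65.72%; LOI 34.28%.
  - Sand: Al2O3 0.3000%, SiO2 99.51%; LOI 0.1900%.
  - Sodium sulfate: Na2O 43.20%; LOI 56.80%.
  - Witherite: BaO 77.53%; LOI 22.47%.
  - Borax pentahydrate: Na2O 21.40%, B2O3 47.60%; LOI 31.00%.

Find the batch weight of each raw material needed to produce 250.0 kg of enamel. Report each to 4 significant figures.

Batch per 250.0 kg enamel:
  PbO: 47.25 kg
  Al(OH)3: 83.65 kg
  Sand: 91.07 kg
  Sodium sulfate: 13.32 kg
  Witherite: 39.86 kg
  Borax pentahydrate: 29.35 kg
Total batch = 304.5 kg; LOI loss = 54.52 kg; yield = 82.10%

Each numeric step carries exact precision at all times; in-progress results are shown, rounded to 4 significant digits, on the page — exactly one rounding lands on each reported number; the derived quantities are computed using the weight values at 250.0 kg of glass in full precision (the yield, six oxide percentages, net glass mass, ignition loss, totals), as they appear in either problem or answer.
Oxide mass targets, per 250.0 kg enamel:
  BaO: 12.36% × 250.0 = 30.90 kg
  Na2O: 4.814% × 250.0 = 12.04 kg
  PbO: 18.88% × 250.0 = 47.20 kg
  Al2O3: 22.10% × 250.0 = 55.25 kg
  B2O3: 5.588% × 250.0 = 13.97 kg
  SiO2: 36.25% × 250.0 = 90.62 kg
Oxide-by-oxide audit on the weights just shown, on the stated basis (summed amounts equal target values up to rounding of the answer):
  BaO: 39.86·0.7753 = 30.90 kg (target 30.90 kg)
  Na2O: 13.32·0.4320 + 29.35·0.2140 = 12.04 kg (target 12.04 kg)
  PbO: 47.25·0.9990 = 47.20 kg (target 47.20 kg)
  Al2O3: 83.65·0.6572 + 91.07·0.003000 = 55.25 kg (target 55.25 kg)
  B2O3: 29.35·0.4760 = 13.97 kg (target 13.97 kg)
  SiO2: 91.07·0.9951 = 90.62 kg (target 90.62 kg)
Glass-mass sanity pass: total batch − LOI = 250.0 kg (summing oxide targets gives 250.0 kg; stated basis 250.0 kg — deltas are rounding alone).
Batch grand total — Σ batch = 304.5 kg; ignition loss, Σ(batch × LOI) = 54.52 kg; as yield: glass ÷ batch → 82.10%.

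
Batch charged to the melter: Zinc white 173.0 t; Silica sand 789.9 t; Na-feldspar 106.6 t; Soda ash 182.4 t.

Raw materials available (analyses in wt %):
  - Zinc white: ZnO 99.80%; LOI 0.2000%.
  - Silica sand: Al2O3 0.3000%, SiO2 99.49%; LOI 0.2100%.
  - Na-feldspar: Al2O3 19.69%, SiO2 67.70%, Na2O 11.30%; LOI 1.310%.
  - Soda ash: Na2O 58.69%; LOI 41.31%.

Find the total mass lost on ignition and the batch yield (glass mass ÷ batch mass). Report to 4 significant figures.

LOI loss = 78.75 t; glass = 1173 t; yield = 93.71%

Values along the way are printed rounded to 4 significant digits alongside each step — exact precision is kept at each step. Every reported number undergoes a single rounding; derived quantities, which include glass mass, the totals, the four compositions, the yield, LOI, are computed at full float precision, as set out in question or answer, from the batch weights per 1173 t of glass.
Loss on ignition, line by line:
  Zinc white: 173.0 × 0.002000 = 0.3460 t
  Silica sand: 789.9 × 0.002100 = 1.659 t
  Na-feldspar: 106.6 × 0.01310 = 1.396 t
  Soda ash: 182.4 × 0.4131 = 75.35 t
Total LOI = 78.75 t
Glass = batch − LOI = 1252 − 78.75 = 1173 t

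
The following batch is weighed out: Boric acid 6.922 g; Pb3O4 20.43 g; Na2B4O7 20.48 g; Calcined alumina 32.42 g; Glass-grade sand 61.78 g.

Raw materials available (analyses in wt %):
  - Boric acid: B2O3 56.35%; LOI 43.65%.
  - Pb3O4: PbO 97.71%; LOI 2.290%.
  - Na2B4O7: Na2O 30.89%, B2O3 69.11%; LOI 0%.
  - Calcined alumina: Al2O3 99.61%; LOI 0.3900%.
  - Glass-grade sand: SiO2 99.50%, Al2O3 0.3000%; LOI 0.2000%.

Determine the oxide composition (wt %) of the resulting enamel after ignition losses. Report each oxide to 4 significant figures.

The whole derivation maintains full float precision throughout. The intermediate values are shown (rounded to 4 significant digits) as written — every reported figure takes exactly one rounding — all derived quantities, including yield, the totals, ignition loss, glass mass, five oxide percentages, are carried from the weighed amounts at 138.3 g of glass at exact precision, exactly as printed in the problem or answer text.
Oxide masses out of the charge:
  PbO: 20.43·0.9771 = 19.96 g
  SiO2: 61.78·0.9950 = 61.47 g
  Na2O: 20.48·0.3089 = 6.326 g
  B2O3: 6.922·0.5635 + 20.48·0.6911 = 18.05 g
  Al2O3: 32.42·0.9961 + 61.78·0.003000 = 32.48 g
LOI: 6.922·0.4365 + 20.43·0.02290 + 32.42·0.003900 + 61.78·0.002000 = 3.739 g
The glass mass, total less LOI, = 142.0 − 3.739 = 138.3 g (consistent with Σ oxide mass)
wt % = oxide mass / glass mass × 100

Glass mass = 138.3 g (batch 142.0 − LOI 3.739).
Composition: PbO 14.43%, SiO2 44.45%, Na2O 4.575%, B2O3 13.06%, Al2O3 23.49%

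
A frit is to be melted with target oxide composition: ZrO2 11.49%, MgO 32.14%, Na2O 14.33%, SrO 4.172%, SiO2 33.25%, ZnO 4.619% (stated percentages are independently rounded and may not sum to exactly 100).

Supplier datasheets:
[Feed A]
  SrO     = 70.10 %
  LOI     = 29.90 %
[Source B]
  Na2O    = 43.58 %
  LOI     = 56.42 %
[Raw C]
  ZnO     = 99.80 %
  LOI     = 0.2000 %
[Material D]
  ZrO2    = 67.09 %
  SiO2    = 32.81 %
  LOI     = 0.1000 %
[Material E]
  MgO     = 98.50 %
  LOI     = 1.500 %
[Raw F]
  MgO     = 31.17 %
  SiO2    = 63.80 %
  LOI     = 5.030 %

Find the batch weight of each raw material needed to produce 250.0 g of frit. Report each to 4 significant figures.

Intermediates appear rounded to 4 significant figures at each printed step. Exact precision is kept in all steps. Every reported result receives exactly one rounding — the derived quantities, including net glass mass, yield, the six compositions, the totals, ignition loss, are rebuilt using the weight values per 250.0 g of glass at full precision exactly as printed in the problem or the answer.
Target masses of each oxide per 250.0 g frit:
  ZrO2: 11.49% × 250.0 = 28.72 g
  MgO: 32.14% × 250.0 = 80.35 g
  Na2O: 14.33% × 250.0 = 35.83 g
  SrO: 4.172% × 250.0 = 10.43 g
  SiO2: 33.25% × 250.0 = 83.12 g
  ZnO: 4.619% × 250.0 = 11.55 g
Sums-versus-targets review given the weights on record, relative to the basis at hand (summed amounts equal target values exact up to rounding of places):
  ZrO2: 42.82·0.6709 = 28.73 g (target 28.72 g)
  MgO: 47.31·0.9850 + 108.3·0.3117 = 80.36 g (target 80.35 g)
  Na2O: 82.21·0.4358 = 35.83 g (target 35.83 g)
  SrO: 14.88·0.7010 = 10.43 g (target 10.43 g)
  SiO2: 42.82·0.3281 + 108.3·0.6380 = 83.14 g (target 83.12 g)
  ZnO: 11.57·0.9980 = 11.55 g (target 11.55 g)
Glass-mass bookkeeping: total batch − LOI = 250.0 g (the Σ of target masses is 250.0 g; versus the stated basis of 250.0 g — gaps are rounding artifacts).
Batch grand total — Σ batch = 307.1 g; LOI removed, Σ of batch·LOI: 57.06 g; yield: glass divided by total = 81.42%.

Batch per 250.0 g frit:
  Feed A: 14.88 g
  Source B: 82.21 g
  Raw C: 11.57 g
  Material D: 42.82 g
  Material E: 47.31 g
  Raw F: 108.3 g
Total batch = 307.1 g; LOI loss = 57.06 g; yield = 81.42%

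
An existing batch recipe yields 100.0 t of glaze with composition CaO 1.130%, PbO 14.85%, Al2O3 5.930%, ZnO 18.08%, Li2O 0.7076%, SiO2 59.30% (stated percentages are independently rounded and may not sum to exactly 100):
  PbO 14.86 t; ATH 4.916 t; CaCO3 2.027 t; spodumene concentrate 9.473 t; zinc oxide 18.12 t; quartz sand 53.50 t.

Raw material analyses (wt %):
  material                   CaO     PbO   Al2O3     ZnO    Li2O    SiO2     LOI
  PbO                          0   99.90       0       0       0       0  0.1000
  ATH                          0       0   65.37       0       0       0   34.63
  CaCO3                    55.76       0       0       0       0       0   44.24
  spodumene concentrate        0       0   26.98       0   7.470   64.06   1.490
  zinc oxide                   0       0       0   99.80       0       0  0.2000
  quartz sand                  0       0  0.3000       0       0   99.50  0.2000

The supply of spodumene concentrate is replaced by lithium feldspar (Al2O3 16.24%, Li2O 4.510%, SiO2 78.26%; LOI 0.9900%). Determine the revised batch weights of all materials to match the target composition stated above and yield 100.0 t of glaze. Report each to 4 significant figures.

Revised batch per 100.0 t glaze:
  PbO: 14.86 t
  ATH: 4.957 t
  CaCO3: 2.027 t
  lithium feldspar: 15.69 t
  zinc oxide: 18.12 t
  quartz sand: 47.26 t
Total batch = 102.9 t; LOI loss = 2.914 t

In-progress results are shown, rounded to 4 significant digits, between the steps; all arithmetic keeps full precision from start to finish. Each reported number sees exactly one rounding. The derived quantities, including the yield, the six compositions, glass mass, totals, LOI, are computed using the weight values at 100.0 t of glass at full precision, precisely as stated by either problem or answer.
Target oxide masses per 100.0 t glaze:
  CaO: 1.130% × 100.0 = 1.130 t
  PbO: 14.85% × 100.0 = 14.85 t
  Al2O3: 5.930% × 100.0 = 5.930 t
  ZnO: 18.08% × 100.0 = 18.08 t
  Li2O: 0.7076% × 100.0 = 0.7076 t
  SiO2: 59.30% × 100.0 = 59.30 t
A balance pass over the oxides, applying the batch weights above, at the basis given (summed amounts equal target values inside rounding margins):
  CaO: 2.027·0.5576 = 1.130 t (target 1.130 t)
  PbO: 14.86·0.9990 = 14.85 t (target 14.85 t)
  Al2O3: 4.957·0.6537 + 15.69·0.1624 + 47.26·0.003000 = 5.930 t (target 5.930 t)
  ZnO: 18.12·0.9980 = 18.08 t (target 18.08 t)
  Li2O: 15.69·0.04510 = 0.7076 t (target 0.7076 t)
  SiO2: 15.69·0.7826 + 47.26·0.9950 = 59.30 t (target 59.30 t)
Auditing the glass mass value: total charge less LOI = 100.0 t (the Σ of target masses is 100.0 t; stated basis 100.0 t — gaps are rounding artifacts).
Whole-batch sum: Σ batch = 102.9 t; Σ batch·LOI gives LOI loss = 2.914 t; as yield: glass ÷ batch → 97.17%.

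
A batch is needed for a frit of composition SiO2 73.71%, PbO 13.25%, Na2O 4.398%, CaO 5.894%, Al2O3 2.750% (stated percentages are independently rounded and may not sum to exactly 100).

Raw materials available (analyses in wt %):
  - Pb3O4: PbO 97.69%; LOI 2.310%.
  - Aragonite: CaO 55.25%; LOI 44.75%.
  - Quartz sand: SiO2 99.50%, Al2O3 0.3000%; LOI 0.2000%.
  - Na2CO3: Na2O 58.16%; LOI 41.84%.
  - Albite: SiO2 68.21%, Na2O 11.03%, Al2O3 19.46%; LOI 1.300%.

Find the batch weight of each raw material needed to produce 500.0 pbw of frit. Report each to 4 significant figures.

Batch per 500.0 pbw frit:
  Pb3O4: 67.82 pbw
  Aragonite: 53.34 pbw
  Quartz sand: 325.4 pbw
  Na2CO3: 25.36 pbw
  Albite: 65.64 pbw
Total batch = 537.6 pbw; LOI loss = 37.55 pbw; yield = 93.01%

All internal work maintains full precision through every step; working values are printed, with 4-significant-digit rounding, on the page — every reported result is rounded only once; derived quantities are computed from the weighed amounts for 500.0 pbw of glass at full float precision (totals, LOI, yield, the five compositions, glass mass), exactly as printed in question or answer.
Target masses of each oxide per 500.0 pbw frit:
  SiO2: 73.71% × 500.0 = 368.6 pbw
  PbO: 13.25% × 500.0 = 66.25 pbw
  Na2O: 4.398% × 500.0 = 21.99 pbw
  CaO: 5.894% × 500.0 = 29.47 pbw
  Al2O3: 2.750% × 500.0 = 13.75 pbw
Per-oxide balance check working from each reported weight, per the basis as stated (summed amounts equal target values given rounding of the digits):
  SiO2: 325.4·0.9950 + 65.64·0.6821 = 368.5 pbw (target 368.6 pbw)
  PbO: 67.82·0.9769 = 66.25 pbw (target 66.25 pbw)
  Na2O: 25.36·0.5816 + 65.64·0.1103 = 21.99 pbw (target 21.99 pbw)
  CaO: 53.34·0.5525 = 29.47 pbw (target 29.47 pbw)
  Al2O3: 325.4·0.003000 + 65.64·0.1946 = 13.75 pbw (target 13.75 pbw)
Glass-mass bookkeeping: whole batch net of LOI = 500.0 pbw (summing oxide targets gives 500.0 pbw; stated basis 500.0 pbw — a pure rounding effect).
Batch total: Σ batch = 537.6 pbw; LOI removed, Σ of batch·LOI: 37.55 pbw; yield: glass divided by total = 93.01%.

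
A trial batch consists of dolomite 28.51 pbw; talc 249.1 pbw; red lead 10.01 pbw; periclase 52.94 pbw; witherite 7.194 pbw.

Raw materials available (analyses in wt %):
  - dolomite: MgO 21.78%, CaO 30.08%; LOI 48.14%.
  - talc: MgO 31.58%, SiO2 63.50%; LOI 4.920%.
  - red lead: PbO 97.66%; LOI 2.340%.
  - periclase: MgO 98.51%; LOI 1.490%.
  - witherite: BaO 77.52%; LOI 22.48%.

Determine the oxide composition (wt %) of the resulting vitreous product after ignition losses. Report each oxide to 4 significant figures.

Glass mass = 319.1 pbw (batch 347.8 − LOI 28.62).
Composition: BaO 1.747%, MgO 42.94%, CaO 2.687%, PbO 3.063%, SiO2 49.57%

All arithmetic runs at exact precision at all times. Working values are displayed rounded to four significant digits across the worked steps — exactly one rounding goes into each reported figure — all derived quantities are rebuilt from the weighed amounts at 319.1 pbw of glass at full float precision (five oxide percentages, yield, totals, LOI, glass mass) as given in problem or answer.
Oxide masses out of the charge:
  BaO: 7.194·0.7752 = 5.577 pbw
  MgO: 28.51·0.2178 + 249.1·0.3158 + 52.94·0.9851 = 137.0 pbw
  CaO: 28.51·0.3008 = 8.576 pbw
  PbO: 10.01·0.9766 = 9.776 pbw
  SiO2: 249.1·0.6350 = 158.2 pbw
LOI: 28.51·0.4814 + 249.1·0.04920 + 10.01·0.02340 + 52.94·0.01490 + 7.194·0.2248 = 28.62 pbw
Resulting glass, batch − LOI: 347.8 − 28.62 = 319.1 pbw (= Σ oxide masses)
percent share: oxide ÷ glass, ×100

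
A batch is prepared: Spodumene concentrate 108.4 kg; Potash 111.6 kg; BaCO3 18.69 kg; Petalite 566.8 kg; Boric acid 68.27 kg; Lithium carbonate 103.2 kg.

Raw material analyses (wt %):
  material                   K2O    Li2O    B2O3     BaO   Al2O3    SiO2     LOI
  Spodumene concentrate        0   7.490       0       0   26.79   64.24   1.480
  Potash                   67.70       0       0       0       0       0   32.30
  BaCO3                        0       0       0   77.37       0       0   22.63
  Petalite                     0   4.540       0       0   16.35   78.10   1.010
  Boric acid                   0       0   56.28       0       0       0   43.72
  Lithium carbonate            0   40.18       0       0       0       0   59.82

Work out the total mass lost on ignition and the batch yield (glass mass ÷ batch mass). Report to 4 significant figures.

LOI loss = 139.2 kg; glass = 837.8 kg; yield = 85.75%

The working math holds exact precision at every stage. Intermediates are displayed rounded to 4 significant digits at each printed step. Exactly one rounding lands on every reported number; all derived quantities, including six oxide percentages, totals, net glass mass, ignition loss, yield, are carried starting from the weights at 837.8 kg of glass in full float precision as they appear in question or answer.
Per-material ignition loss:
  Spodumene concentrate: 108.4 × 0.01480 = 1.604 kg
  Potash: 111.6 × 0.3230 = 36.05 kg
  BaCO3: 18.69 × 0.2263 = 4.230 kg
  Petalite: 566.8 × 0.01010 = 5.725 kg
  Boric acid: 68.27 × 0.4372 = 29.85 kg
  Lithium carbonate: 103.2 × 0.5982 = 61.73 kg
Total LOI = 139.2 kg
Glass = batch − LOI = 977.0 − 139.2 = 837.8 kg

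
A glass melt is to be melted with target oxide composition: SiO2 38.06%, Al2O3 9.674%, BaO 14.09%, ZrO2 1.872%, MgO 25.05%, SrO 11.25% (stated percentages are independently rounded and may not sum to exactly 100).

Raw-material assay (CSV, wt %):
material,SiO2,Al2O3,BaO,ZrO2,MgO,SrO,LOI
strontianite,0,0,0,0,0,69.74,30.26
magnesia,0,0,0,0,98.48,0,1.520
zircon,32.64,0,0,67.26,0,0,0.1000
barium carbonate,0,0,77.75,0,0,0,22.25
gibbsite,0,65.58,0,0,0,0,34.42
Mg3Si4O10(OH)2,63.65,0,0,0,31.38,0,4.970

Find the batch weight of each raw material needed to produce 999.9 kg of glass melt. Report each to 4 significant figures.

Batch per 999.9 kg glass melt:
  strontianite: 161.3 kg
  magnesia: 68.37 kg
  zircon: 27.83 kg
  barium carbonate: 181.2 kg
  gibbsite: 147.5 kg
  Mg3Si4O10(OH)2: 583.6 kg
Total batch = 1170 kg; LOI loss = 170.0 kg; yield = 85.47%

Working values are rounded off to 4 significant digits as shown. Each numeric step keeps full float precision at every stage. A single rounding completes each reported result — all derived quantities (ignition loss, totals, glass mass, yield, six oxide percentages) are computed in full float precision starting from the weights for 999.9 kg of glass, as written in the question or the answer.
The oxide mass targets at 999.9 kg glass melt:
  SiO2: 38.06% × 999.9 = 380.6 kg
  Al2O3: 9.674% × 999.9 = 96.73 kg
  BaO: 14.09% × 999.9 = 140.9 kg
  ZrO2: 1.872% × 999.9 = 18.72 kg
  MgO: 25.05% × 999.9 = 250.5 kg
  SrO: 11.25% × 999.9 = 112.5 kg
Per-oxide balance check on the weights just shown, against the basis in use (every target is met by its sum given rounding of the digits):
  SiO2: 27.83·0.3264 + 583.6·0.6365 = 380.5 kg (target 380.6 kg)
  Al2O3: 147.5·0.6558 = 96.73 kg (target 96.73 kg)
  BaO: 181.2·0.7775 = 140.9 kg (target 140.9 kg)
  ZrO2: 27.83·0.6726 = 18.72 kg (target 18.72 kg)
  MgO: 68.37·0.9848 + 583.6·0.3138 = 250.5 kg (target 250.5 kg)
  SrO: 161.3·0.6974 = 112.5 kg (target 112.5 kg)
Glass-mass bookkeeping: batch Σ − ignition loss = 999.8 kg (summing oxide targets gives 999.9 kg; with the basis standing at 999.9 kg — any gap is answer rounding).
Whole-batch sum: Σ batch = 1170 kg; loss to ignition Σ batch·LOI = 170.0 kg; glass ÷ batch gives a yield of 85.47%.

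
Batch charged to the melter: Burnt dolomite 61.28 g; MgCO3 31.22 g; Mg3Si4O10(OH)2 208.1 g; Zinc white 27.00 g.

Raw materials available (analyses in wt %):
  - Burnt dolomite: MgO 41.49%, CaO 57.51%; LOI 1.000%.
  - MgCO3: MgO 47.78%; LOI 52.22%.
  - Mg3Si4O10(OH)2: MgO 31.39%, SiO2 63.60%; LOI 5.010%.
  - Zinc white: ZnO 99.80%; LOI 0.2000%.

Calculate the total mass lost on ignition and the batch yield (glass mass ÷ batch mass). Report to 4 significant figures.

Each numeric step maintains full precision through the solve. Intermediates are printed, rounded to 4 significant figures, at each printed step; every reported figure takes a single rounding. All derived quantities, which include the totals, LOI, the yield, the four compositions, net glass mass, are re-derived at full float precision, precisely as stated by the problem or answer text, starting from the weights at 300.2 g of glass.
Ignition loss by material:
  Burnt dolomite: 61.28 × 0.01000 = 0.6128 g
  MgCO3: 31.22 × 0.5222 = 16.30 g
  Mg3Si4O10(OH)2: 208.1 × 0.05010 = 10.43 g
  Zinc white: 27.00 × 0.002000 = 0.05400 g
Total LOI = 27.40 g
Glass = batch − LOI = 327.6 − 27.40 = 300.2 g

LOI loss = 27.40 g; glass = 300.2 g; yield = 91.64%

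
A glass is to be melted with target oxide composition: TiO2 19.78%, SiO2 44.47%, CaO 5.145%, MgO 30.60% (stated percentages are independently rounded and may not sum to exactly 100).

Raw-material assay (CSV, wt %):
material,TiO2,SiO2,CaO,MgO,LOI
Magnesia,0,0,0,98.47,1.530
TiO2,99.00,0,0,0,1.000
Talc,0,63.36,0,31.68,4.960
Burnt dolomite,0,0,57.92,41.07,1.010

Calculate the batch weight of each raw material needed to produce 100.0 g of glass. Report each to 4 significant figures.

Batch per 100.0 g glass:
  Magnesia: 4.790 g
  TiO2: 19.98 g
  Talc: 70.19 g
  Burnt dolomite: 8.883 g
Total batch = 103.8 g; LOI loss = 3.844 g; yield = 96.30%

Rounding to four significant figures applies to every intermediate as displayed. Exact precision is held all the way through. Every reported figure is rounded a single time; derived quantities, which include the four compositions, net glass mass, totals, LOI, yield, are carried in full float precision, exactly as shown in the question or the answer, using the weight values per 100.0 g of glass.
The oxide mass targets at 100.0 g glass:
  TiO2: 19.78% × 100.0 = 19.78 g
  SiO2: 44.47% × 100.0 = 44.47 g
  CaO: 5.145% × 100.0 = 5.145 g
  MgO: 30.60% × 100.0 = 30.60 g
Balance tally, oxide-wise, on the weights just shown, for the quoted basis mass (every target is met by its sum modulo rounding of the values):
  TiO2: 19.98·0.9900 = 19.78 g (target 19.78 g)
  SiO2: 70.19·0.6336 = 44.47 g (target 44.47 g)
  CaO: 8.883·0.5792 = 5.145 g (target 5.145 g)
  MgO: 4.790·0.9847 + 70.19·0.3168 + 8.883·0.4107 = 30.60 g (target 30.60 g)
The glass-mass cross-check: net batch after ignition = 100.0 g (targets for the oxides total 100.0 g; stated basis 100.0 g — deltas are rounding alone).
Batch total: Σ batch = 103.8 g; Σ batch·LOI gives LOI loss = 3.844 g; as yield: glass ÷ batch → 96.30%.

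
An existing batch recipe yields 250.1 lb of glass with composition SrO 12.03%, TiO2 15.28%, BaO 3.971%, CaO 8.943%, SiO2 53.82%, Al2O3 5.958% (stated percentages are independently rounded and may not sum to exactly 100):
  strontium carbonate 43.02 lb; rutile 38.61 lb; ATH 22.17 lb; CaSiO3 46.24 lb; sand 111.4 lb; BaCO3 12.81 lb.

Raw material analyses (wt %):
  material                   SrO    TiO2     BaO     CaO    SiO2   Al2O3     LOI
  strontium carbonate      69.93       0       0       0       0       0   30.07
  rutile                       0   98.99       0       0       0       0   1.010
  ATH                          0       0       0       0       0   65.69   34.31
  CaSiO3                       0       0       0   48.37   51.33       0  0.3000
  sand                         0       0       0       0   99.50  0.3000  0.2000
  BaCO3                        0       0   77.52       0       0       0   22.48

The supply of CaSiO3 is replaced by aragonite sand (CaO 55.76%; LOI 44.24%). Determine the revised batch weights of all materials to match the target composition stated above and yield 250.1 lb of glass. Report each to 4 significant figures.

Revised batch per 250.1 lb glass:
  strontium carbonate: 43.02 lb
  rutile: 38.61 lb
  ATH: 22.07 lb
  aragonite sand: 40.11 lb
  sand: 135.3 lb
  BaCO3: 12.81 lb
Total batch = 291.9 lb; LOI loss = 41.79 lb

All arithmetic keeps full precision through every step; in-progress results are displayed rounded to 4 significant digits across the worked steps. Each reported value receives exactly one rounding; the derived quantities (yield, the totals, six oxide percentages, glass mass, ignition loss) are re-derived at full precision from the batch weights for 250.1 lb of glass as set out in question or answer.
Oxide mass targets, per 250.1 lb glass:
  SrO: 12.03% × 250.1 = 30.09 lb
  TiO2: 15.28% × 250.1 = 38.22 lb
  BaO: 3.971% × 250.1 = 9.931 lb
  CaO: 8.943% × 250.1 = 22.37 lb
  SiO2: 53.82% × 250.1 = 134.6 lb
  Al2O3: 5.958% × 250.1 = 14.90 lb
Verifying the oxide balance applying the batch weights above, versus the basis set out (delivered sums recover each target inside rounding margins):
  SrO: 43.02·0.6993 = 30.08 lb (target 30.09 lb)
  TiO2: 38.61·0.9899 = 38.22 lb (target 38.22 lb)
  BaO: 12.81·0.7752 = 9.930 lb (target 9.931 lb)
  CaO: 40.11·0.5576 = 22.37 lb (target 22.37 lb)
  SiO2: 135.3·0.9950 = 134.6 lb (target 134.6 lb)
  Al2O3: 22.07·0.6569 + 135.3·0.003000 = 14.90 lb (target 14.90 lb)
Mass balance on the glass: batch Σ − ignition loss = 250.1 lb (oxide target masses add up to 250.1 lb; stated basis 250.1 lb — gaps are rounding artifacts).
Batch total: Σ batch = 291.9 lb; LOI removed, Σ of batch·LOI: 41.79 lb; yield: glass divided by total = 85.68%.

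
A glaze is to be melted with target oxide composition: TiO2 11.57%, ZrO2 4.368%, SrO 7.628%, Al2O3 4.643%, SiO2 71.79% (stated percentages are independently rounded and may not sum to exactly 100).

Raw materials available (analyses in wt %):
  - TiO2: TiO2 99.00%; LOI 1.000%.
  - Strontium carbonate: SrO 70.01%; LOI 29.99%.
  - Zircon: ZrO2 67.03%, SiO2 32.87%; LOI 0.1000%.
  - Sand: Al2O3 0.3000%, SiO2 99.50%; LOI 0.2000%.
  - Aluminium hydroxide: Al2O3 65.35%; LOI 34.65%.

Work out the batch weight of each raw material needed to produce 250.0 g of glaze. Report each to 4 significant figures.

The whole derivation holds full float precision in all steps. Values along the way are shown, rounded to four significant figures, when written out. Each reported number is rounded exactly once. The derived quantities are computed using the weight values per 250.0 g of glass at exact precision (the totals, LOI, net glass mass, yield, five oxide percentages), as given in question or answer.
Oxide mass targets, per 250.0 g glaze:
  TiO2: 11.57% × 250.0 = 28.92 g
  ZrO2: 4.368% × 250.0 = 10.92 g
  SrO: 7.628% × 250.0 = 19.07 g
  Al2O3: 4.643% × 250.0 = 11.61 g
  SiO2: 71.79% × 250.0 = 179.5 g
Checking each oxide sum per the reported batch figures, against the basis in use (target by target, the sums agree net of answer rounding effects):
  TiO2: 29.22·0.9900 = 28.93 g (target 28.92 g)
  ZrO2: 16.29·0.6703 = 10.92 g (target 10.92 g)
  SrO: 27.24·0.7001 = 19.07 g (target 19.07 g)
  Al2O3: 175.0·0.003000 + 16.96·0.6535 = 11.61 g (target 11.61 g)
  SiO2: 16.29·0.3287 + 175.0·0.9950 = 179.5 g (target 179.5 g)
Consistency of the glass mass: batch total minus LOI = 250.0 g (oxide target masses add up to 250.0 g; basis as stated: 250.0 g — gaps are rounding artifacts).
Whole-batch sum: Σ batch = 264.7 g; LOI removed, Σ of batch·LOI: 14.70 g; glass ÷ batch gives a yield of 94.45%.

Batch per 250.0 g glaze:
  TiO2: 29.22 g
  Strontium carbonate: 27.24 g
  Zircon: 16.29 g
  Sand: 175.0 g
  Aluminium hydroxide: 16.96 g
Total batch = 264.7 g; LOI loss = 14.70 g; yield = 94.45%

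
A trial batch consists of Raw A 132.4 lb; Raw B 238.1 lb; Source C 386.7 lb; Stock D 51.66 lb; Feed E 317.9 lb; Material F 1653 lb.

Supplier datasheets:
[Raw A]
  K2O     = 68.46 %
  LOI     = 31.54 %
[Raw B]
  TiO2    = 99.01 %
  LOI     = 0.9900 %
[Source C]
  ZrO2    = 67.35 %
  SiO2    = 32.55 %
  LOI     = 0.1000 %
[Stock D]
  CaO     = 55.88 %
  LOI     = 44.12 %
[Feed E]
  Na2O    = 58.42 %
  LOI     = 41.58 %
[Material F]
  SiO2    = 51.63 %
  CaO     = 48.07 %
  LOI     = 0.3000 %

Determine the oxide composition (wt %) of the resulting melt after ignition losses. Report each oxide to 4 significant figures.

Glass mass = 2575 lb (batch 2780 − LOI 204.4).
Composition: ZrO2 10.11%, SiO2 38.03%, K2O 3.520%, CaO 31.98%, Na2O 7.211%, TiO2 9.154%

Mid-chain values are shown rounded to 4 significant digits between the steps; exact precision is carried at each step — exactly one rounding lands on each reported number. All derived quantities (the six compositions, the yield, totals, net glass mass, LOI) are recomputed from the batch weights per 2575 lb of glass at full precision, as given in the question or the answer.
Oxide-by-oxide delivered mass:
  ZrO2: 386.7·0.6735 = 260.4 lb
  SiO2: 386.7·0.3255 + 1653·0.5163 = 979.3 lb
  K2O: 132.4·0.6846 = 90.64 lb
  CaO: 51.66·0.5588 + 1653·0.4807 = 823.5 lb
  Na2O: 317.9·0.5842 = 185.7 lb
  TiO2: 238.1·0.9901 = 235.7 lb
LOI: 132.4·0.3154 + 238.1·0.009900 + 386.7·0.001000 + 51.66·0.4412 + 317.9·0.4158 + 1653·0.003000 = 204.4 lb
Resulting glass, batch − LOI: 2780 − 204.4 = 2575 lb (matching Σ of the oxides)
each oxide over glass, ×100, is wt %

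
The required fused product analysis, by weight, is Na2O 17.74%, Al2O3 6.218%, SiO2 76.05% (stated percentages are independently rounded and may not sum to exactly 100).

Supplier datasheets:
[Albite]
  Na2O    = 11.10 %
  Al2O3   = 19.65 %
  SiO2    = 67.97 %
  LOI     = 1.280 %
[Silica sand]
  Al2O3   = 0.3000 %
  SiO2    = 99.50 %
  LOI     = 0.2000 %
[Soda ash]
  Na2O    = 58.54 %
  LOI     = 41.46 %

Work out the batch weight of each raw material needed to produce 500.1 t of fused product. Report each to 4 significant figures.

Every computation carries full float precision all the way through; the intermediate values are printed (rounded to 4 significant figures) at each printed step; each reported number sees exactly one rounding; derived quantities, including glass mass, totals, three oxide percentages, LOI, yield, are re-derived from the weighed amounts for 500.1 t of glass in full precision as set out in either problem or answer.
The oxide mass targets at 500.1 t fused product:
  Na2O: 17.74% × 500.1 = 88.72 t
  Al2O3: 6.218% × 500.1 = 31.10 t
  SiO2: 76.05% × 500.1 = 380.3 t
Oxide-by-oxide audit per the reported batch figures, relative to the basis at hand (sum by sum, the targets are met within answer rounding):
  Na2O: 154.0·0.1110 + 122.3·0.5854 = 88.69 t (target 88.72 t)
  Al2O3: 154.0·0.1965 + 277.0·0.003000 = 31.09 t (target 31.10 t)
  SiO2: 154.0·0.6797 + 277.0·0.9950 = 380.3 t (target 380.3 t)
Consistency of the glass mass: total batch − LOI = 500.1 t (targets for the oxides total 500.1 t; with the basis standing at 500.1 t — a pure rounding effect).
Batch grand total — Σ batch = 553.3 t; Σ batch·LOI gives LOI loss = 53.23 t; as yield: glass ÷ batch → 90.38%.

Batch per 500.1 t fused product:
  Albite: 154.0 t
  Silica sand: 277.0 t
  Soda ash: 122.3 t
Total batch = 553.3 t; LOI loss = 53.23 t; yield = 90.38%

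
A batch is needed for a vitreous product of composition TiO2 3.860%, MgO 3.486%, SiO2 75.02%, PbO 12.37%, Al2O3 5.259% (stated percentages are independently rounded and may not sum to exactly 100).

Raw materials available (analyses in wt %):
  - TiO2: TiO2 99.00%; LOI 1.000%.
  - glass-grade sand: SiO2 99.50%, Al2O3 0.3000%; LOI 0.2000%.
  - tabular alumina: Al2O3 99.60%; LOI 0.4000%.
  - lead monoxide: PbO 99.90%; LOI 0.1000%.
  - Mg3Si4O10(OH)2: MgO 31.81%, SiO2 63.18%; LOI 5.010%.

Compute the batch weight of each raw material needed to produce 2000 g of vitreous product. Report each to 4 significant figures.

Batch per 2000 g vitreous product:
  TiO2: 77.98 g
  glass-grade sand: 1369 g
  tabular alumina: 101.5 g
  lead monoxide: 247.6 g
  Mg3Si4O10(OH)2: 219.2 g
Total batch = 2015 g; LOI loss = 15.15 g; yield = 99.25%

Working values are printed rounded off to 4 significant figures in the working. Every computation holds full float precision in all steps; every reported number is rounded once only. The derived quantities are rebuilt from the weighed amounts per 2000 g of glass in exact precision (the totals, five oxide percentages, net glass mass, LOI, yield) precisely as stated by question or answer.
Oxide-by-oxide targets in 2000 g vitreous product:
  TiO2: 3.860% × 2000 = 77.20 g
  MgO: 3.486% × 2000 = 69.72 g
  SiO2: 75.02% × 2000 = 1500 g
  PbO: 12.37% × 2000 = 247.4 g
  Al2O3: 5.259% × 2000 = 105.2 g
A balance pass over the oxides, from the weights as reported, on the stated basis (sums match the target masses within answer rounding):
  TiO2: 77.98·0.9900 = 77.20 g (target 77.20 g)
  MgO: 219.2·0.3181 = 69.73 g (target 69.72 g)
  SiO2: 1369·0.9950 + 219.2·0.6318 = 1501 g (target 1500 g)
  PbO: 247.6·0.9990 = 247.4 g (target 247.4 g)
  Al2O3: 1369·0.003000 + 101.5·0.9960 = 105.2 g (target 105.2 g)
Glass-mass sanity pass: Σ batch − LOI loss = 2000 g (the targets, summed, come to 2000 g; basis as stated: 2000 g — deltas are rounding alone).
Total batch = Σ batch = 2015 g; Σ batch·LOI gives LOI loss = 15.15 g; yield = glass ÷ total batch = 99.25%.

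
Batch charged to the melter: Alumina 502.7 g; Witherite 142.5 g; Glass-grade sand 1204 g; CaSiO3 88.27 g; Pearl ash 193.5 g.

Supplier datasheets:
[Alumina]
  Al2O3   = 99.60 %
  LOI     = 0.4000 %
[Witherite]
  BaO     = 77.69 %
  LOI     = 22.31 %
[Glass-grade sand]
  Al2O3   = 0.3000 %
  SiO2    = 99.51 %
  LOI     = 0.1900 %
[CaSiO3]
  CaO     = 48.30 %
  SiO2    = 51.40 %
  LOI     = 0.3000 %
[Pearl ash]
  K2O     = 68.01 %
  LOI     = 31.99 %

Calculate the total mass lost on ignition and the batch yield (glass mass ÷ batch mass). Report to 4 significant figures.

The working math keeps exact precision in every operation; rounding to four significant digits applies to each mid-chain value as printed — exactly one rounding is applied to each reported result — the derived quantities (the five compositions, ignition loss, glass mass, the totals, yield) are rebuilt using the weight values for 2033 g of glass in full float precision, precisely as stated by question or answer.
Each material's LOI contribution:
  Alumina: 502.7 × 0.004000 = 2.011 g
  Witherite: 142.5 × 0.2231 = 31.79 g
  Glass-grade sand: 1204 × 0.001900 = 2.288 g
  CaSiO3: 88.27 × 0.003000 = 0.2648 g
  Pearl ash: 193.5 × 0.3199 = 61.90 g
Total LOI = 98.26 g
Glass = batch − LOI = 2131 − 98.26 = 2033 g

LOI loss = 98.26 g; glass = 2033 g; yield = 95.39%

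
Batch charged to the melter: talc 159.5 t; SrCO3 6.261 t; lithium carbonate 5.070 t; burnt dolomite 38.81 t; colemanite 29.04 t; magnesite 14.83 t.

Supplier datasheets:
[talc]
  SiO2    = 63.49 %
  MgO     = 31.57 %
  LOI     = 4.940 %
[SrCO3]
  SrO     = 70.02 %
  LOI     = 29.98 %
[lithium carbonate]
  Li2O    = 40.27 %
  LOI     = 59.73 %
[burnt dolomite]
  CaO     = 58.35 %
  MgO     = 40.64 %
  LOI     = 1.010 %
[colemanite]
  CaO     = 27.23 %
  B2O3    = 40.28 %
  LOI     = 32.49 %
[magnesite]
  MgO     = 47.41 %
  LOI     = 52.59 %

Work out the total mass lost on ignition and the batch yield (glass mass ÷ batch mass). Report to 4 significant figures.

LOI loss = 30.41 t; glass = 223.1 t; yield = 88.00%

Every computation maintains full precision throughout. In-progress results are printed rounded to 4 significant digits across the worked steps. Each reported number carries a single rounding. The derived quantities (totals, the yield, net glass mass, ignition loss, the six compositions) are re-derived starting from the weights per 223.1 t of glass at full float precision as written in either problem or answer.
LOI of each material in turn:
  talc: 159.5 × 0.04940 = 7.879 t
  SrCO3: 6.261 × 0.2998 = 1.877 t
  lithium carbonate: 5.070 × 0.5973 = 3.028 t
  burnt dolomite: 38.81 × 0.01010 = 0.3920 t
  colemanite: 29.04 × 0.3249 = 9.435 t
  magnesite: 14.83 × 0.5259 = 7.799 t
Total LOI = 30.41 t
Glass = batch − LOI = 253.5 − 30.41 = 223.1 t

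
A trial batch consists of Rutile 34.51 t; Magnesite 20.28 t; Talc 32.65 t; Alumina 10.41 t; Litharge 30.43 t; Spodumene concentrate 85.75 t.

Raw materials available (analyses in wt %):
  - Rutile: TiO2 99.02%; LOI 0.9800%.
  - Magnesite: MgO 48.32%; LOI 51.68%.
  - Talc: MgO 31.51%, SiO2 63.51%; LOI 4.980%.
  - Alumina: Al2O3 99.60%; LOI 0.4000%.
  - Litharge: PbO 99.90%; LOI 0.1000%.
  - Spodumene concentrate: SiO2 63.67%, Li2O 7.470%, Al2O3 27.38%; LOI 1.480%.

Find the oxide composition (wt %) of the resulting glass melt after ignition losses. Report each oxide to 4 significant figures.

Working values are printed rounded off to 4 significant figures within the worked lines. All internal work holds full precision all the way through. Every reported figure is rounded a single time. Derived quantities, including net glass mass, yield, six oxide percentages, ignition loss, the totals, are rebuilt from the batch weights on 200.2 t of glass in full float precision as quoted within problem or answer.
What the batch supplies per oxide:
  MgO: 20.28·0.4832 + 32.65·0.3151 = 20.09 t
  SiO2: 32.65·0.6351 + 85.75·0.6367 = 75.33 t
  PbO: 30.43·0.9990 = 30.40 t
  Li2O: 85.75·0.07470 = 6.406 t
  Al2O3: 10.41·0.9960 + 85.75·0.2738 = 33.85 t
  TiO2: 34.51·0.9902 = 34.17 t
LOI: 34.51·0.009800 + 20.28·0.5168 + 32.65·0.04980 + 10.41·0.004000 + 30.43·0.001000 + 85.75·0.01480 = 13.79 t
Glass = total batch minus LOI = 214.0 − 13.79 = 200.2 t (the oxide masses sum to this)
wt % = 100 × oxide mass / glass mass

Glass mass = 200.2 t (batch 214.0 − LOI 13.79).
Composition: MgO 10.03%, SiO2 37.62%, PbO 15.18%, Li2O 3.199%, Al2O3 16.90%, TiO2 17.07%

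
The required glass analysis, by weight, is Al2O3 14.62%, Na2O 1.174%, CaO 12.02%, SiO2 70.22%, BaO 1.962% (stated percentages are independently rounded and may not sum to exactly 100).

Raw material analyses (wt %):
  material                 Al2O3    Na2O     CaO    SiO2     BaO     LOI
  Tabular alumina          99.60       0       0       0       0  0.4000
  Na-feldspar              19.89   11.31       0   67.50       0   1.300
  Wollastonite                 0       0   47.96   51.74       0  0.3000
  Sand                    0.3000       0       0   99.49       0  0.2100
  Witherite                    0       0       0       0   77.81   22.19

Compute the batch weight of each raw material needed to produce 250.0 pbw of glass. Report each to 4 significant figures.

Batch per 250.0 pbw glass:
  Tabular alumina: 31.13 pbw
  Na-feldspar: 25.95 pbw
  Wollastonite: 62.66 pbw
  Sand: 126.3 pbw
  Witherite: 6.304 pbw
Total batch = 252.3 pbw; LOI loss = 2.314 pbw; yield = 99.08%

The whole derivation keeps full float precision at each step. Values along the way are printed, rounded to four significant figures, across the worked steps — a single rounding completes every reported result; all derived quantities, which include ignition loss, the yield, the totals, five oxide percentages, net glass mass, are re-derived in full float precision, exactly as shown in either problem or answer, from the weighed amounts at 250.0 pbw of glass.
Target oxide masses per 250.0 pbw glass:
  Al2O3: 14.62% × 250.0 = 36.55 pbw
  Na2O: 1.174% × 250.0 = 2.935 pbw
  CaO: 12.02% × 250.0 = 30.05 pbw
  SiO2: 70.22% × 250.0 = 175.6 pbw
  BaO: 1.962% × 250.0 = 4.905 pbw
Mass-balance tally per oxide per the reported batch figures, versus the basis set out (sum by sum, the targets are met once rounding is allowed for):
  Al2O3: 31.13·0.9960 + 25.95·0.1989 + 126.3·0.003000 = 36.55 pbw (target 36.55 pbw)
  Na2O: 25.95·0.1131 = 2.935 pbw (target 2.935 pbw)
  CaO: 62.66·0.4796 = 30.05 pbw (target 30.05 pbw)
  SiO2: 25.95·0.6750 + 62.66·0.5174 + 126.3·0.9949 = 175.6 pbw (target 175.6 pbw)
  BaO: 6.304·0.7781 = 4.905 pbw (target 4.905 pbw)
Glass mass check: batch Σ − ignition loss = 250.0 pbw (summing oxide targets gives 250.0 pbw; with the basis standing at 250.0 pbw — rounding explains the deltas).
Batch grand total — Σ batch = 252.3 pbw; LOI loss = Σ batch·LOI = 2.314 pbw; yield = glass ÷ total batch = 99.08%.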